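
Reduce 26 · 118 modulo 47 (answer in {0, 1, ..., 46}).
13

Reduce the factors first: 118 ≡ 24 (mod 47), so 26 · 118 ≡ 26 · 24 (mod 47). 26 · 24 = 624. Dividing by 47: 624 = 13·47 + 13. So (26 · 118) mod 47 = 13.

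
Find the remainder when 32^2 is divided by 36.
Use repeated squaring. Binary(2) = 10. Walk through the bits of the exponent 2 left-to-right: at each bit after the leading one, square the running value, then multiply by 32 if the bit is 1 (always reducing mod 36):
  bit 1 = 1 (leading): start with 32.
  bit 2 = 0: square 32^2 = 1024 ≡ 16 (mod 36).
Final value: 32^2 ≡ 16 (mod 36).

Final answer: 16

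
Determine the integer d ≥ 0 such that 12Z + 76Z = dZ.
(12, 76) = (4); d = 4

In the PID Z, (a, b) is generated by gcd(a, b). Compute gcd(76, 12) with the extended Euclidean algorithm, tracking rows (r, s, t) with s·76 + t·12 = r:
  row A: (76, 1, 0)   [1·76 + 0·12 = 76]
  row B: (12, 0, 1)   [0·76 + 1·12 = 12]
  76 = 6·12 + 4   → row C = row A − 6·row B = (4, 1, −6)   [check: 1·76 − 6·12 = 4]
  12 = 3·4 + 0   → remainder 0, stop. gcd = 4 (last nonzero row C).
So gcd(12, 76) = 4, with Bézout identity 1·76 − 6·12 = 4. Containment (⊇): the Bézout identity exhibits 4 as an element of (12, 76), giving (4) ⊆ (12, 76). Containment (⊆): since 4 | 12 and 4 | 76 (12 = 4·3, 76 = 4·19), every Z-linear combination of 12 and 76 is divisible by 4, so (12, 76) ⊆ (4). Therefore (12, 76) = (4), d = 4.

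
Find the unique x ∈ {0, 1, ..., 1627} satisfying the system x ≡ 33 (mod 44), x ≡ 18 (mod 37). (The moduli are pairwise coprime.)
The moduli 44, 37 are pairwise coprime, so by the CRT there is a unique solution mod 44·37 = 1628.
Solve by successive substitution. Start with x ≡ 33 (mod 44).
  Combine with x ≡ 18 (mod 37): write x = 33 + 44·t and require 33 + 44·t ≡ 18 (mod 37), i.e. 44·t ≡ 18 − 33 ≡ 22 (mod 37). Since 44^(−1) ≡ 16 (mod 37) (44 ≡ 7 (mod 37)), t ≡ 16·22 ≡ 19 (mod 37). So x ≡ 33 + 44·19 = 869 (mod 1628).
Unique solution in [0, 1628): x = 869.

Final answer: x ≡ 869 (mod 1628); the representative in [0, 1628) is 869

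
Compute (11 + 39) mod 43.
7

Both summands are already reduced mod 43. 11 + 39 = 50; 50 = 1·43 + 7, so (11 + 39) mod 43 = 7.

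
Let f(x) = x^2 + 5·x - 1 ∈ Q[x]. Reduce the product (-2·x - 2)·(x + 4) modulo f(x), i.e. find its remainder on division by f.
First multiply in Q[x] without reducing: a · b = -2·x^2 - 10·x - 8. Now divide by f(x) = x^2 + 5·x - 1, eliminating the leading term at each step:
  leading term -2·x^2: subtract (-2)·f(x) = -2·x^2 - 10·x + 2, leaving -10
The degree is now < 2, so this is the remainder. Hence a · b ≡ -10 in Q[x]/(f).

Final answer: a · b ≡ -10 (mod f(x))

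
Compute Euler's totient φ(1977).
φ is multiplicative, with φ(p^e) = p^e − p^(e−1). Factorise 1977 = 3 · 659. Then
  φ(1977) = (3 − 1) · (659 − 1) = 2 · 658 = 1316.

Final answer: φ(1977) = 1316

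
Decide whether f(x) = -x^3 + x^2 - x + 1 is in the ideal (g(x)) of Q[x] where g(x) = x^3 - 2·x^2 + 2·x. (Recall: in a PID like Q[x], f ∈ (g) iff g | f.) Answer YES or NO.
In Q[x] the ideal (g) consists of all multiples of g, so f ∈ (g) iff g | f, i.e. iff the remainder of f on division by g is 0. Divide f by g (g is monic, so eliminate the leading term of the running remainder at each step):
  leading term -x^3: subtract (-1)·g(x) = -x^3 + 2·x^2 - 2·x, leaving -x^2 + x + 1
The remainder r(x) = -x^2 + x + 1 ≠ 0 (and deg r < deg g), so g ∤ f, i.e. f ∉ (g).

Final answer: NO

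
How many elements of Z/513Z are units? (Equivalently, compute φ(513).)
An element a ∈ Z/513Z is a unit iff gcd(a, 513) = 1, so the number of units is φ(513). φ is multiplicative, with φ(p^e) = p^e − p^(e−1). Factorise 513 = 3^3 · 19. Then
  φ(513) = (3^3 − 3^2) · (19 − 1) = 18 · 18 = 324.

Final answer: Z/513Z has φ(513) = 324 units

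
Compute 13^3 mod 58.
51

Use repeated squaring. Binary(3) = 11. Walk through the bits of the exponent 3 left-to-right: at each bit after the leading one, square the running value, then multiply by 13 if the bit is 1 (always reducing mod 58):
  bit 1 = 1 (leading): start with 13.
  bit 2 = 1: square 13^2 = 169 ≡ 53; bit is 1, so multiply 53·13 = 689 ≡ 51 (mod 58).
Final value: 13^3 ≡ 51 (mod 58).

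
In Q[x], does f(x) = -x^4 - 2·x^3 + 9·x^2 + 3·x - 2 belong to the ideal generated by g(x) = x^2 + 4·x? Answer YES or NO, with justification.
In Q[x] the ideal (g) consists of all multiples of g, so f ∈ (g) iff g | f, i.e. iff the remainder of f on division by g is 0. Divide f by g (g is monic, so eliminate the leading term of the running remainder at each step):
  leading term -x^4: subtract (-x^2)·g(x) = -x^4 - 4·x^3, leaving 2·x^3 + 9·x^2 + 3·x - 2
  leading term 2·x^3: subtract (2·x)·g(x) = 2·x^3 + 8·x^2, leaving x^2 + 3·x - 2
  leading term x^2: subtract (1)·g(x) = x^2 + 4·x, leaving -x - 2
The remainder r(x) = -x - 2 ≠ 0 (and deg r < deg g), so g ∤ f, i.e. f ∉ (g).

Final answer: NO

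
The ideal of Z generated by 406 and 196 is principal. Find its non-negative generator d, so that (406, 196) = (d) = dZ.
(406, 196) = (14); d = 14

In the PID Z, (a, b) is generated by gcd(a, b). Compute gcd(406, 196) with the extended Euclidean algorithm, tracking rows (r, s, t) with s·406 + t·196 = r:
  row A: (406, 1, 0)   [1·406 + 0·196 = 406]
  row B: (196, 0, 1)   [0·406 + 1·196 = 196]
  406 = 2·196 + 14   → row C = row A − 2·row B = (14, 1, −2)   [check: 1·406 − 2·196 = 14]
  196 = 14·14 + 0   → remainder 0, stop. gcd = 14 (last nonzero row C).
So gcd(406, 196) = 14, with Bézout identity 1·406 − 2·196 = 14. Containment (⊇): the Bézout identity exhibits 14 as an element of (406, 196), giving (14) ⊆ (406, 196). Containment (⊆): since 14 | 406 and 14 | 196 (406 = 14·29, 196 = 14·14), every Z-linear combination of 406 and 196 is divisible by 14, so (406, 196) ⊆ (14). Therefore (406, 196) = (14), d = 14.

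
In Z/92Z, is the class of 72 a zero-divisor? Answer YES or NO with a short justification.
gcd(72, 92) = 4 > 1, so 72 is not a unit in Z/92Z. In Z/nZ every nonzero non-unit is a zero-divisor: explicitly, take b = 92/gcd = 23 ≠ 0 (mod 92); then 72·23 = 1656 = 18·92, i.e. 72·23 ≡ 0 (mod 92). So 72 is a zero-divisor.

Final answer: YES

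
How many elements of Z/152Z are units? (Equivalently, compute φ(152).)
An element a ∈ Z/152Z is a unit iff gcd(a, 152) = 1, so the number of units is φ(152). φ is multiplicative, with φ(p^e) = p^e − p^(e−1). Factorise 152 = 2^3 · 19. Then
  φ(152) = (2^3 − 2^2) · (19 − 1) = 4 · 18 = 72.

Final answer: Z/152Z has φ(152) = 72 units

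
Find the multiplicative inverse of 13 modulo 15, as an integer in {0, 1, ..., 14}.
Apply the extended Euclidean algorithm to (15, 13), tracking rows (r, s, t) with s·15 + t·13 = r. Each division r_prev = q·r_cur + r_new produces the new row as (previous row) − q·(current row):
  row A: (15, 1, 0)   [1·15 + 0·13 = 15]
  row B: (13, 0, 1)   [0·15 + 1·13 = 13]
  15 = 1·13 + 2   → row C = row A − 1·row B = (2, 1, −1)   [check: 1·15 − 1·13 = 2]
  13 = 6·2 + 1   → row D = row B − 6·row C = (1, −6, 7)   [check: −6·15 + 7·13 = 1]
  2 = 2·1 + 0   → remainder 0, stop. gcd = 1 (last nonzero row D).
The gcd is 1, so 13 is invertible mod 15. The last nonzero row gives −6·15 + 7·13 = 1, so t = 7. So 13^(−1) ≡ 7 (mod 15). Verify: 13 · 7 = 91 ≡ 1 (mod 15). ✓

Final answer: 13^(−1) ≡ 7 (mod 15)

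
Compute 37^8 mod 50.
21

Use repeated squaring. Binary(8) = 1000. Walk through the bits of the exponent 8 left-to-right: at each bit after the leading one, square the running value, then multiply by 37 if the bit is 1 (always reducing mod 50):
  bit 1 = 1 (leading): start with 37.
  bit 2 = 0: square 37^2 = 1369 ≡ 19 (mod 50).
  bit 3 = 0: square 19^2 = 361 ≡ 11 (mod 50).
  bit 4 = 0: square 11^2 = 121 ≡ 21 (mod 50).
Final value: 37^8 ≡ 21 (mod 50).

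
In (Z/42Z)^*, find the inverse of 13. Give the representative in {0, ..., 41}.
Apply the extended Euclidean algorithm to (42, 13), tracking rows (r, s, t) with s·42 + t·13 = r. Each division r_prev = q·r_cur + r_new produces the new row as (previous row) − q·(current row):
  row A: (42, 1, 0)   [1·42 + 0·13 = 42]
  row B: (13, 0, 1)   [0·42 + 1·13 = 13]
  42 = 3·13 + 3   → row C = row A − 3·row B = (3, 1, −3)   [check: 1·42 − 3·13 = 3]
  13 = 4·3 + 1   → row D = row B − 4·row C = (1, −4, 13)   [check: −4·42 + 13·13 = 1]
  3 = 3·1 + 0   → remainder 0, stop. gcd = 1 (last nonzero row D).
The gcd is 1, so 13 is invertible mod 42. The last nonzero row gives −4·42 + 13·13 = 1, so t = 13. So 13^(−1) ≡ 13 (mod 42). Verify: 13 · 13 = 169 ≡ 1 (mod 42). ✓

Final answer: 13^(−1) ≡ 13 (mod 42)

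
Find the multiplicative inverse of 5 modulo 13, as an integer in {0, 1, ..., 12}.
5^(−1) ≡ 8 (mod 13)

Apply the extended Euclidean algorithm to (13, 5), tracking rows (r, s, t) with s·13 + t·5 = r. Each division r_prev = q·r_cur + r_new produces the new row as (previous row) − q·(current row):
  row A: (13, 1, 0)   [1·13 + 0·5 = 13]
  row B: (5, 0, 1)   [0·13 + 1·5 = 5]
  13 = 2·5 + 3   → row C = row A − 2·row B = (3, 1, −2)   [check: 1·13 − 2·5 = 3]
  5 = 1·3 + 2   → row D = row B − 1·row C = (2, −1, 3)   [check: −1·13 + 3·5 = 2]
  3 = 1·2 + 1   → row E = row C − 1·row D = (1, 2, −5)   [check: 2·13 − 5·5 = 1]
  2 = 2·1 + 0   → remainder 0, stop. gcd = 1 (last nonzero row E).
The gcd is 1, so 5 is invertible mod 13. The last nonzero row gives 2·13 − 5·5 = 1, so t = −5. So 5^(−1) ≡ −5 ≡ 8 (mod 13). Verify: 5 · 8 = 40 ≡ 1 (mod 13). ✓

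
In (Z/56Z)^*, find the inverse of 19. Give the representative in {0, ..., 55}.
19^(−1) ≡ 3 (mod 56)

Apply the extended Euclidean algorithm to (56, 19), tracking rows (r, s, t) with s·56 + t·19 = r. Each division r_prev = q·r_cur + r_new produces the new row as (previous row) − q·(current row):
  row A: (56, 1, 0)   [1·56 + 0·19 = 56]
  row B: (19, 0, 1)   [0·56 + 1·19 = 19]
  56 = 2·19 + 18   → row C = row A − 2·row B = (18, 1, −2)   [check: 1·56 − 2·19 = 18]
  19 = 1·18 + 1   → row D = row B − 1·row C = (1, −1, 3)   [check: −1·56 + 3·19 = 1]
  18 = 18·1 + 0   → remainder 0, stop. gcd = 1 (last nonzero row D).
The gcd is 1, so 19 is invertible mod 56. The last nonzero row gives −1·56 + 3·19 = 1, so t = 3. So 19^(−1) ≡ 3 (mod 56). Verify: 19 · 3 = 57 ≡ 1 (mod 56). ✓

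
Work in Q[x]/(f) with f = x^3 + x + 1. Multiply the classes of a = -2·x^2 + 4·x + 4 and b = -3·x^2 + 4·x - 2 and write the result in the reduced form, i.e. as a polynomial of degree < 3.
a · b ≡ 2·x^2 + 22·x + 12 (mod f(x))

First multiply in Q[x] without reducing: a · b = 6·x^4 - 20·x^3 + 8·x^2 + 8·x - 8. Now divide by f(x) = x^3 + x + 1, eliminating the leading term at each step:
  leading term 6·x^4: subtract (6·x)·f(x) = 6·x^4 + 6·x^2 + 6·x, leaving -20·x^3 + 2·x^2 + 2·x - 8
  leading term -20·x^3: subtract (-20)·f(x) = -20·x^3 - 20·x - 20, leaving 2·x^2 + 22·x + 12
The degree is now < 3, so this is the remainder. Hence a · b ≡ 2·x^2 + 22·x + 12 in Q[x]/(f).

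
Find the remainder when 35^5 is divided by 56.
Use repeated squaring. Binary(5) = 101. Walk through the bits of the exponent 5 left-to-right: at each bit after the leading one, square the running value, then multiply by 35 if the bit is 1 (always reducing mod 56):
  bit 1 = 1 (leading): start with 35.
  bit 2 = 0: square 35^2 = 1225 ≡ 49 (mod 56).
  bit 3 = 1: square 49^2 = 2401 ≡ 49; bit is 1, so multiply 49·35 = 1715 ≡ 35 (mod 56).
Final value: 35^5 ≡ 35 (mod 56).

Final answer: 35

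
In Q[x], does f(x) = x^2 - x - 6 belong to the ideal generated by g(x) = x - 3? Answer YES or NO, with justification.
In Q[x] the ideal (g) consists of all multiples of g, so f ∈ (g) iff g | f, i.e. iff the remainder of f on division by g is 0. Divide f by g (g is monic, so eliminate the leading term of the running remainder at each step):
  leading term x^2: subtract (x)·g(x) = x^2 - 3·x, leaving 2·x - 6
  leading term 2·x: subtract (2)·g(x) = 2·x - 6, leaving 0
The remainder is 0, so f(x) = g(x) · h(x) with h(x) = x + 2. Hence g | f, i.e. f ∈ (g).

Final answer: YES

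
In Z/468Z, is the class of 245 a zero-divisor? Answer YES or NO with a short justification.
gcd(245, 468) = 1, so 245 is a unit in Z/468Z (it has a multiplicative inverse). A unit cannot be a zero-divisor: if 245·b ≡ 0 then multiplying both sides by 245^(−1) gives b ≡ 0. So 245 is not a zero-divisor.

Final answer: NO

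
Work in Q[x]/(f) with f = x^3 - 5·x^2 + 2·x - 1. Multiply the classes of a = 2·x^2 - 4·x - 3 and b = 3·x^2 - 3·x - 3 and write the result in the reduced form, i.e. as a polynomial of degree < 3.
a · b ≡ 45·x^2 + 3·x + 21 (mod f(x))

First multiply in Q[x] without reducing: a · b = 6·x^4 - 18·x^3 - 3·x^2 + 21·x + 9. Now divide by f(x) = x^3 - 5·x^2 + 2·x - 1, eliminating the leading term at each step:
  leading term 6·x^4: subtract (6·x)·f(x) = 6·x^4 - 30·x^3 + 12·x^2 - 6·x, leaving 12·x^3 - 15·x^2 + 27·x + 9
  leading term 12·x^3: subtract (12)·f(x) = 12·x^3 - 60·x^2 + 24·x - 12, leaving 45·x^2 + 3·x + 21
The degree is now < 3, so this is the remainder. Hence a · b ≡ 45·x^2 + 3·x + 21 in Q[x]/(f).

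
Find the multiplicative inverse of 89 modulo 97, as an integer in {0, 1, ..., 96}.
89^(−1) ≡ 12 (mod 97)

Apply the extended Euclidean algorithm to (97, 89), tracking rows (r, s, t) with s·97 + t·89 = r. Each division r_prev = q·r_cur + r_new produces the new row as (previous row) − q·(current row):
  row A: (97, 1, 0)   [1·97 + 0·89 = 97]
  row B: (89, 0, 1)   [0·97 + 1·89 = 89]
  97 = 1·89 + 8   → row C = row A − 1·row B = (8, 1, −1)   [check: 1·97 − 1·89 = 8]
  89 = 11·8 + 1   → row D = row B − 11·row C = (1, −11, 12)   [check: −11·97 + 12·89 = 1]
  8 = 8·1 + 0   → remainder 0, stop. gcd = 1 (last nonzero row D).
The gcd is 1, so 89 is invertible mod 97. The last nonzero row gives −11·97 + 12·89 = 1, so t = 12. So 89^(−1) ≡ 12 (mod 97). Verify: 89 · 12 = 1068 ≡ 1 (mod 97). ✓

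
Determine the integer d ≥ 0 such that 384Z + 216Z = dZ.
In the PID Z, (a, b) is generated by gcd(a, b). Compute gcd(384, 216) with the extended Euclidean algorithm, tracking rows (r, s, t) with s·384 + t·216 = r:
  row A: (384, 1, 0)   [1·384 + 0·216 = 384]
  row B: (216, 0, 1)   [0·384 + 1·216 = 216]
  384 = 1·216 + 168   → row C = row A − 1·row B = (168, 1, −1)   [check: 1·384 − 1·216 = 168]
  216 = 1·168 + 48   → row D = row B − 1·row C = (48, −1, 2)   [check: −1·384 + 2·216 = 48]
  168 = 3·48 + 24   → row E = row C − 3·row D = (24, 4, −7)   [check: 4·384 − 7·216 = 24]
  48 = 2·24 + 0   → remainder 0, stop. gcd = 24 (last nonzero row E).
So gcd(384, 216) = 24, with Bézout identity 4·384 − 7·216 = 24. Containment (⊇): the Bézout identity exhibits 24 as an element of (384, 216), giving (24) ⊆ (384, 216). Containment (⊆): since 24 | 384 and 24 | 216 (384 = 24·16, 216 = 24·9), every Z-linear combination of 384 and 216 is divisible by 24, so (384, 216) ⊆ (24). Therefore (384, 216) = (24), d = 24.

Final answer: (384, 216) = (24); d = 24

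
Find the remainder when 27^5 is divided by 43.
Use repeated squaring. Binary(5) = 101. Walk through the bits of the exponent 5 left-to-right: at each bit after the leading one, square the running value, then multiply by 27 if the bit is 1 (always reducing mod 43):
  bit 1 = 1 (leading): start with 27.
  bit 2 = 0: square 27^2 = 729 ≡ 41 (mod 43).
  bit 3 = 1: square 41^2 = 1681 ≡ 4; bit is 1, so multiply 4·27 = 108 ≡ 22 (mod 43).
Final value: 27^5 ≡ 22 (mod 43).

Final answer: 22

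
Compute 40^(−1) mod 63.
Apply the extended Euclidean algorithm to (63, 40), tracking rows (r, s, t) with s·63 + t·40 = r. Each division r_prev = q·r_cur + r_new produces the new row as (previous row) − q·(current row):
  row A: (63, 1, 0)   [1·63 + 0·40 = 63]
  row B: (40, 0, 1)   [0·63 + 1·40 = 40]
  63 = 1·40 + 23   → row C = row A − 1·row B = (23, 1, −1)   [check: 1·63 − 1·40 = 23]
  40 = 1·23 + 17   → row D = row B − 1·row C = (17, −1, 2)   [check: −1·63 + 2·40 = 17]
  23 = 1·17 + 6   → row E = row C − 1·row D = (6, 2, −3)   [check: 2·63 − 3·40 = 6]
  17 = 2·6 + 5   → row F = row D − 2·row E = (5, −5, 8)   [check: −5·63 + 8·40 = 5]
  6 = 1·5 + 1   → row G = row E − 1·row F = (1, 7, −11)   [check: 7·63 − 11·40 = 1]
  5 = 5·1 + 0   → remainder 0, stop. gcd = 1 (last nonzero row G).
The gcd is 1, so 40 is invertible mod 63. The last nonzero row gives 7·63 − 11·40 = 1, so t = −11. So 40^(−1) ≡ −11 ≡ 52 (mod 63). Verify: 40 · 52 = 2080 ≡ 1 (mod 63). ✓

Final answer: 40^(−1) ≡ 52 (mod 63)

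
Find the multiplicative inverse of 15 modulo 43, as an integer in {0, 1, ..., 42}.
Apply the extended Euclidean algorithm to (43, 15), tracking rows (r, s, t) with s·43 + t·15 = r. Each division r_prev = q·r_cur + r_new produces the new row as (previous row) − q·(current row):
  row A: (43, 1, 0)   [1·43 + 0·15 = 43]
  row B: (15, 0, 1)   [0·43 + 1·15 = 15]
  43 = 2·15 + 13   → row C = row A − 2·row B = (13, 1, −2)   [check: 1·43 − 2·15 = 13]
  15 = 1·13 + 2   → row D = row B − 1·row C = (2, −1, 3)   [check: −1·43 + 3·15 = 2]
  13 = 6·2 + 1   → row E = row C − 6·row D = (1, 7, −20)   [check: 7·43 − 20·15 = 1]
  2 = 2·1 + 0   → remainder 0, stop. gcd = 1 (last nonzero row E).
The gcd is 1, so 15 is invertible mod 43. The last nonzero row gives 7·43 − 20·15 = 1, so t = −20. So 15^(−1) ≡ −20 ≡ 23 (mod 43). Verify: 15 · 23 = 345 ≡ 1 (mod 43). ✓

Final answer: 15^(−1) ≡ 23 (mod 43)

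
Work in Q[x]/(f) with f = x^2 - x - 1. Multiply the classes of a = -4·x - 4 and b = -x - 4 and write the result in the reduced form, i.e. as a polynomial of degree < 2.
First multiply in Q[x] without reducing: a · b = 4·x^2 + 20·x + 16. Now divide by f(x) = x^2 - x - 1, eliminating the leading term at each step:
  leading term 4·x^2: subtract (4)·f(x) = 4·x^2 - 4·x - 4, leaving 24·x + 20
The degree is now < 2, so this is the remainder. Hence a · b ≡ 24·x + 20 in Q[x]/(f).

Final answer: a · b ≡ 24·x + 20 (mod f(x))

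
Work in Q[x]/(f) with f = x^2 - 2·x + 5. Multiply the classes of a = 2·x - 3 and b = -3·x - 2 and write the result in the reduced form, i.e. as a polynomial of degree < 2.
First multiply in Q[x] without reducing: a · b = -6·x^2 + 5·x + 6. Now divide by f(x) = x^2 - 2·x + 5, eliminating the leading term at each step:
  leading term -6·x^2: subtract (-6)·f(x) = -6·x^2 + 12·x - 30, leaving 36 - 7·x
The degree is now < 2, so this is the remainder. Hence a · b ≡ 36 - 7·x in Q[x]/(f).

Final answer: a · b ≡ 36 - 7·x (mod f(x))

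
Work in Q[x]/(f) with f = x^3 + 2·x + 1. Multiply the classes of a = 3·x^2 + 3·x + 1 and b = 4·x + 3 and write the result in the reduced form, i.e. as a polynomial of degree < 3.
a · b ≡ 21·x^2 - 11·x - 9 (mod f(x))

First multiply in Q[x] without reducing: a · b = 12·x^3 + 21·x^2 + 13·x + 3. Now divide by f(x) = x^3 + 2·x + 1, eliminating the leading term at each step:
  leading term 12·x^3: subtract (12)·f(x) = 12·x^3 + 24·x + 12, leaving 21·x^2 - 11·x - 9
The degree is now < 3, so this is the remainder. Hence a · b ≡ 21·x^2 - 11·x - 9 in Q[x]/(f).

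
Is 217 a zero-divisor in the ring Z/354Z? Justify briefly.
gcd(217, 354) = 1, so 217 is a unit in Z/354Z (it has a multiplicative inverse). A unit cannot be a zero-divisor: if 217·b ≡ 0 then multiplying both sides by 217^(−1) gives b ≡ 0. So 217 is not a zero-divisor.

Final answer: NO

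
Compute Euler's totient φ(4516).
φ(4516) = 2256

φ is multiplicative, with φ(p^e) = p^e − p^(e−1). Factorise 4516 = 2^2 · 1129. Then
  φ(4516) = (2^2 − 2^1) · (1129 − 1) = 2 · 1128 = 2256.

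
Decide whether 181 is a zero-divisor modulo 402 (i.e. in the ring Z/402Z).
gcd(181, 402) = 1, so 181 is a unit in Z/402Z (it has a multiplicative inverse). A unit cannot be a zero-divisor: if 181·b ≡ 0 then multiplying both sides by 181^(−1) gives b ≡ 0. So 181 is not a zero-divisor.

Final answer: NO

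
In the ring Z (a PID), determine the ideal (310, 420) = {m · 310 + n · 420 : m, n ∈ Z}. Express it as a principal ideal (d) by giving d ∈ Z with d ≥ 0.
(310, 420) = (10); d = 10

In the PID Z, (a, b) is generated by gcd(a, b). Compute gcd(420, 310) with the extended Euclidean algorithm, tracking rows (r, s, t) with s·420 + t·310 = r:
  row A: (420, 1, 0)   [1·420 + 0·310 = 420]
  row B: (310, 0, 1)   [0·420 + 1·310 = 310]
  420 = 1·310 + 110   → row C = row A − 1·row B = (110, 1, −1)   [check: 1·420 − 1·310 = 110]
  310 = 2·110 + 90   → row D = row B − 2·row C = (90, −2, 3)   [check: −2·420 + 3·310 = 90]
  110 = 1·90 + 20   → row E = row C − 1·row D = (20, 3, −4)   [check: 3·420 − 4·310 = 20]
  90 = 4·20 + 10   → row F = row D − 4·row E = (10, −14, 19)   [check: −14·420 + 19·310 = 10]
  20 = 2·10 + 0   → remainder 0, stop. gcd = 10 (last nonzero row F).
So gcd(310, 420) = 10, with Bézout identity −14·420 + 19·310 = 10. Containment (⊇): the Bézout identity exhibits 10 as an element of (310, 420), giving (10) ⊆ (310, 420). Containment (⊆): since 10 | 310 and 10 | 420 (310 = 10·31, 420 = 10·42), every Z-linear combination of 310 and 420 is divisible by 10, so (310, 420) ⊆ (10). Therefore (310, 420) = (10), d = 10.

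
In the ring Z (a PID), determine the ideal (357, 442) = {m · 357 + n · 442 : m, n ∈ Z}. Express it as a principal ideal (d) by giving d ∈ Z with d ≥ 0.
In the PID Z, (a, b) is generated by gcd(a, b). Compute gcd(442, 357) with the extended Euclidean algorithm, tracking rows (r, s, t) with s·442 + t·357 = r:
  row A: (442, 1, 0)   [1·442 + 0·357 = 442]
  row B: (357, 0, 1)   [0·442 + 1·357 = 357]
  442 = 1·357 + 85   → row C = row A − 1·row B = (85, 1, −1)   [check: 1·442 − 1·357 = 85]
  357 = 4·85 + 17   → row D = row B − 4·row C = (17, −4, 5)   [check: −4·442 + 5·357 = 17]
  85 = 5·17 + 0   → remainder 0, stop. gcd = 17 (last nonzero row D).
So gcd(357, 442) = 17, with Bézout identity −4·442 + 5·357 = 17. Containment (⊇): the Bézout identity exhibits 17 as an element of (357, 442), giving (17) ⊆ (357, 442). Containment (⊆): since 17 | 357 and 17 | 442 (357 = 17·21, 442 = 17·26), every Z-linear combination of 357 and 442 is divisible by 17, so (357, 442) ⊆ (17). Therefore (357, 442) = (17), d = 17.

Final answer: (357, 442) = (17); d = 17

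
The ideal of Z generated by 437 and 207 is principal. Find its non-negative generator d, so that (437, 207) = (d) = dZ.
In the PID Z, (a, b) is generated by gcd(a, b). Compute gcd(437, 207) with the extended Euclidean algorithm, tracking rows (r, s, t) with s·437 + t·207 = r:
  row A: (437, 1, 0)   [1·437 + 0·207 = 437]
  row B: (207, 0, 1)   [0·437 + 1·207 = 207]
  437 = 2·207 + 23   → row C = row A − 2·row B = (23, 1, −2)   [check: 1·437 − 2·207 = 23]
  207 = 9·23 + 0   → remainder 0, stop. gcd = 23 (last nonzero row C).
So gcd(437, 207) = 23, with Bézout identity 1·437 − 2·207 = 23. Containment (⊇): the Bézout identity exhibits 23 as an element of (437, 207), giving (23) ⊆ (437, 207). Containment (⊆): since 23 | 437 and 23 | 207 (437 = 23·19, 207 = 23·9), every Z-linear combination of 437 and 207 is divisible by 23, so (437, 207) ⊆ (23). Therefore (437, 207) = (23), d = 23.

Final answer: (437, 207) = (23); d = 23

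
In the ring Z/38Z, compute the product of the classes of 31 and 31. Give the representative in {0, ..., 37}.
Both factors are already reduced mod 38. 31 · 31 = 961. Dividing by 38: 961 = 25·38 + 11. So (31 · 31) mod 38 = 11.

Final answer: 11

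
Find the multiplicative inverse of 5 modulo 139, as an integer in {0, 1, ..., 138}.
Apply the extended Euclidean algorithm to (139, 5), tracking rows (r, s, t) with s·139 + t·5 = r. Each division r_prev = q·r_cur + r_new produces the new row as (previous row) − q·(current row):
  row A: (139, 1, 0)   [1·139 + 0·5 = 139]
  row B: (5, 0, 1)   [0·139 + 1·5 = 5]
  139 = 27·5 + 4   → row C = row A − 27·row B = (4, 1, −27)   [check: 1·139 − 27·5 = 4]
  5 = 1·4 + 1   → row D = row B − 1·row C = (1, −1, 28)   [check: −1·139 + 28·5 = 1]
  4 = 4·1 + 0   → remainder 0, stop. gcd = 1 (last nonzero row D).
The gcd is 1, so 5 is invertible mod 139. The last nonzero row gives −1·139 + 28·5 = 1, so t = 28. So 5^(−1) ≡ 28 (mod 139). Verify: 5 · 28 = 140 ≡ 1 (mod 139). ✓

Final answer: 5^(−1) ≡ 28 (mod 139)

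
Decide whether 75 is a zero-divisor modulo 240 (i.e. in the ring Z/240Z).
YES

gcd(75, 240) = 15 > 1, so 75 is not a unit in Z/240Z. In Z/nZ every nonzero non-unit is a zero-divisor: explicitly, take b = 240/gcd = 16 ≠ 0 (mod 240); then 75·16 = 1200 = 5·240, i.e. 75·16 ≡ 0 (mod 240). So 75 is a zero-divisor.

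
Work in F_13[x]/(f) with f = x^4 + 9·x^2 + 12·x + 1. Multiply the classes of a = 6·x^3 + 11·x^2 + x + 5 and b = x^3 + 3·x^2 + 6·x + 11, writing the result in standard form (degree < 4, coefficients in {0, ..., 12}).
a · b ≡ 2·x^3 + 8·x^2 + 2·x (mod f(x))

Multiply as integer polynomials: a · b = 6·x^6 + 29·x^5 + 70·x^4 + 140·x^3 + 142·x^2 + 41·x + 55. Reducing coefficients mod 13: a · b ≡ 6·x^6 + 3·x^5 + 5·x^4 + 10·x^3 + 12·x^2 + 2·x + 3. Now divide by f(x) = x^4 + 9·x^2 + 12·x + 1 in F_13[x], eliminating the leading term at each step:
  leading term 6·x^6: subtract (6·x^2)·f(x) = 6·x^6 + 2·x^4 + 7·x^3 + 6·x^2, leaving 3·x^5 + 3·x^4 + 3·x^3 + 6·x^2 + 2·x + 3 (coefficients mod 13)
  leading term 3·x^5: subtract (3·x)·f(x) = 3·x^5 + x^3 + 10·x^2 + 3·x, leaving 3·x^4 + 2·x^3 + 9·x^2 + 12·x + 3 (coefficients mod 13)
  leading term 3·x^4: subtract (3)·f(x) = 3·x^4 + x^2 + 10·x + 3, leaving 2·x^3 + 8·x^2 + 2·x (coefficients mod 13)
The degree is now < 4, so this is the remainder. Hence a · b ≡ 2·x^3 + 8·x^2 + 2·x in F_13[x]/(f).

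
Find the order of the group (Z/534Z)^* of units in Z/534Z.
|(Z/534Z)^*| = 176

(Z/534Z)^* consists of the classes a with gcd(a, 534) = 1, so its order is φ(534). φ is multiplicative, with φ(p^e) = p^e − p^(e−1). Factorise 534 = 2 · 3 · 89. Then
  φ(534) = (2 − 1) · (3 − 1) · (89 − 1) = 1 · 2 · 88 = 176.
Thus |(Z/534Z)^*| = 176.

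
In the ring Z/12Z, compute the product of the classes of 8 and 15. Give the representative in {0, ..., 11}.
0

Reduce the factors first: 15 ≡ 3 (mod 12), so 8 · 15 ≡ 8 · 3 (mod 12). 8 · 3 = 24. Dividing by 12: 24 = 2·12 + 0. So (8 · 15) mod 12 = 0.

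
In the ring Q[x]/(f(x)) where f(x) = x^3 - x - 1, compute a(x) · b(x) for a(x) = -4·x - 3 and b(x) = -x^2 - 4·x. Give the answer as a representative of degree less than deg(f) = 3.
a · b ≡ 19·x^2 + 16·x + 4 (mod f(x))

First multiply in Q[x] without reducing: a · b = 4·x^3 + 19·x^2 + 12·x. Now divide by f(x) = x^3 - x - 1, eliminating the leading term at each step:
  leading term 4·x^3: subtract (4)·f(x) = 4·x^3 - 4·x - 4, leaving 19·x^2 + 16·x + 4
The degree is now < 3, so this is the remainder. Hence a · b ≡ 19·x^2 + 16·x + 4 in Q[x]/(f).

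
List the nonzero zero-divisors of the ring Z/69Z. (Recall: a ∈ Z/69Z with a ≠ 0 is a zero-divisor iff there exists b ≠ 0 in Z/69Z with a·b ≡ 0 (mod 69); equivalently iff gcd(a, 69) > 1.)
nonzero zero-divisors of Z/69Z = {3, 6, 9, 12, 15, 18, 21, 23, 24, 27, 30, 33, 36, 39, 42, 45, 46, 48, 51, 54, 57, 60, 63, 66}

An element a ∈ Z/69Z (with a ≠ 0) is a zero-divisor iff gcd(a, 69) > 1 (because a is a unit precisely when gcd(a, n) = 1, and in Z/nZ every nonzero, non-unit element is a zero-divisor). Scan a = 1, ..., 68 and keep those with gcd(a, 69) > 1:
  gcd(3, 69) = 3, gcd(6, 69) = 3, gcd(9, 69) = 3, gcd(12, 69) = 3, gcd(15, 69) = 3, gcd(18, 69) = 3, gcd(21, 69) = 3, gcd(23, 69) = 23, gcd(24, 69) = 3, gcd(27, 69) = 3, gcd(30, 69) = 3, gcd(33, 69) = 3, gcd(36, 69) = 3, gcd(39, 69) = 3, gcd(42, 69) = 3, gcd(45, 69) = 3, gcd(46, 69) = 23, gcd(48, 69) = 3, gcd(51, 69) = 3, gcd(54, 69) = 3, gcd(57, 69) = 3, gcd(60, 69) = 3, gcd(63, 69) = 3, gcd(66, 69) = 3.
All other a ∈ {1, ..., 68} have gcd(a, 69) = 1 and are units. So the nonzero zero-divisors are exactly the 24 values of a appearing in this scan.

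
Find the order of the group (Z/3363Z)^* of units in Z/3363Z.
(Z/3363Z)^* consists of the classes a with gcd(a, 3363) = 1, so its order is φ(3363). φ is multiplicative, with φ(p^e) = p^e − p^(e−1). Factorise 3363 = 3 · 19 · 59. Then
  φ(3363) = (3 − 1) · (19 − 1) · (59 − 1) = 2 · 18 · 58 = 2088.
Thus |(Z/3363Z)^*| = 2088.

Final answer: |(Z/3363Z)^*| = 2088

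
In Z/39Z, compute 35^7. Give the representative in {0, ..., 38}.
Use repeated squaring. Binary(7) = 111. Walk through the bits of the exponent 7 left-to-right: at each bit after the leading one, square the running value, then multiply by 35 if the bit is 1 (always reducing mod 39):
  bit 1 = 1 (leading): start with 35.
  bit 2 = 1: square 35^2 = 1225 ≡ 16; bit is 1, so multiply 16·35 = 560 ≡ 14 (mod 39).
  bit 3 = 1: square 14^2 = 196 ≡ 1; bit is 1, so multiply 1·35 = 35 (mod 39).
Final value: 35^7 ≡ 35 (mod 39).

Final answer: 35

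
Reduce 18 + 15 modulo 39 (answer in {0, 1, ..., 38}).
Both summands are already reduced mod 39. 18 + 15 = 33; 33 = 0·39 + 33, so (18 + 15) mod 39 = 33.

Final answer: 33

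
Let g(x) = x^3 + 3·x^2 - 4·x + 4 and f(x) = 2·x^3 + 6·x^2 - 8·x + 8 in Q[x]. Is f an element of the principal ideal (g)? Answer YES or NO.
In Q[x] the ideal (g) consists of all multiples of g, so f ∈ (g) iff g | f, i.e. iff the remainder of f on division by g is 0. Divide f by g (g is monic, so eliminate the leading term of the running remainder at each step):
  leading term 2·x^3: subtract (2)·g(x) = 2·x^3 + 6·x^2 - 8·x + 8, leaving 0
The remainder is 0, so f(x) = g(x) · h(x) with h(x) = 2. Hence g | f, i.e. f ∈ (g).

Final answer: YES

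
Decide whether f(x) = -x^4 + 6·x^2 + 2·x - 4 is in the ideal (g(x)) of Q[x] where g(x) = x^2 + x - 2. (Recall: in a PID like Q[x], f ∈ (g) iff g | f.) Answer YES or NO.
NO

In Q[x] the ideal (g) consists of all multiples of g, so f ∈ (g) iff g | f, i.e. iff the remainder of f on division by g is 0. Divide f by g (g is monic, so eliminate the leading term of the running remainder at each step):
  leading term -x^4: subtract (-x^2)·g(x) = -x^4 - x^3 + 2·x^2, leaving x^3 + 4·x^2 + 2·x - 4
  leading term x^3: subtract (x)·g(x) = x^3 + x^2 - 2·x, leaving 3·x^2 + 4·x - 4
  leading term 3·x^2: subtract (3)·g(x) = 3·x^2 + 3·x - 6, leaving x + 2
The remainder r(x) = x + 2 ≠ 0 (and deg r < deg g), so g ∤ f, i.e. f ∉ (g).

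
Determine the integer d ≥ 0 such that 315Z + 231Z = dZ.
(315, 231) = (21); d = 21

In the PID Z, (a, b) is generated by gcd(a, b). Compute gcd(315, 231) with the extended Euclidean algorithm, tracking rows (r, s, t) with s·315 + t·231 = r:
  row A: (315, 1, 0)   [1·315 + 0·231 = 315]
  row B: (231, 0, 1)   [0·315 + 1·231 = 231]
  315 = 1·231 + 84   → row C = row A − 1·row B = (84, 1, −1)   [check: 1·315 − 1·231 = 84]
  231 = 2·84 + 63   → row D = row B − 2·row C = (63, −2, 3)   [check: −2·315 + 3·231 = 63]
  84 = 1·63 + 21   → row E = row C − 1·row D = (21, 3, −4)   [check: 3·315 − 4·231 = 21]
  63 = 3·21 + 0   → remainder 0, stop. gcd = 21 (last nonzero row E).
So gcd(315, 231) = 21, with Bézout identity 3·315 − 4·231 = 21. Containment (⊇): the Bézout identity exhibits 21 as an element of (315, 231), giving (21) ⊆ (315, 231). Containment (⊆): since 21 | 315 and 21 | 231 (315 = 21·15, 231 = 21·11), every Z-linear combination of 315 and 231 is divisible by 21, so (315, 231) ⊆ (21). Therefore (315, 231) = (21), d = 21.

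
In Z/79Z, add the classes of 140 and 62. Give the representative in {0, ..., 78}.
Reduce the summands first: 140 ≡ 61 (mod 79), so 140 + 62 ≡ 61 + 62 (mod 79). 61 + 62 = 123; 123 = 1·79 + 44, so (140 + 62) mod 79 = 44.

Final answer: 44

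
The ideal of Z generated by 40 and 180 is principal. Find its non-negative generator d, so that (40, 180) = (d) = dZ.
(40, 180) = (20); d = 20

In the PID Z, (a, b) is generated by gcd(a, b). Compute gcd(180, 40) with the extended Euclidean algorithm, tracking rows (r, s, t) with s·180 + t·40 = r:
  row A: (180, 1, 0)   [1·180 + 0·40 = 180]
  row B: (40, 0, 1)   [0·180 + 1·40 = 40]
  180 = 4·40 + 20   → row C = row A − 4·row B = (20, 1, −4)   [check: 1·180 − 4·40 = 20]
  40 = 2·20 + 0   → remainder 0, stop. gcd = 20 (last nonzero row C).
So gcd(40, 180) = 20, with Bézout identity 1·180 − 4·40 = 20. Containment (⊇): the Bézout identity exhibits 20 as an element of (40, 180), giving (20) ⊆ (40, 180). Containment (⊆): since 20 | 40 and 20 | 180 (40 = 20·2, 180 = 20·9), every Z-linear combination of 40 and 180 is divisible by 20, so (40, 180) ⊆ (20). Therefore (40, 180) = (20), d = 20.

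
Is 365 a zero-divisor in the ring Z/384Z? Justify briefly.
NO

gcd(365, 384) = 1, so 365 is a unit in Z/384Z (it has a multiplicative inverse). A unit cannot be a zero-divisor: if 365·b ≡ 0 then multiplying both sides by 365^(−1) gives b ≡ 0. So 365 is not a zero-divisor.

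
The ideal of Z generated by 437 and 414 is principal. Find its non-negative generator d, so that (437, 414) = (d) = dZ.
In the PID Z, (a, b) is generated by gcd(a, b). Compute gcd(437, 414) with the extended Euclidean algorithm, tracking rows (r, s, t) with s·437 + t·414 = r:
  row A: (437, 1, 0)   [1·437 + 0·414 = 437]
  row B: (414, 0, 1)   [0·437 + 1·414 = 414]
  437 = 1·414 + 23   → row C = row A − 1·row B = (23, 1, −1)   [check: 1·437 − 1·414 = 23]
  414 = 18·23 + 0   → remainder 0, stop. gcd = 23 (last nonzero row C).
So gcd(437, 414) = 23, with Bézout identity 1·437 − 1·414 = 23. Containment (⊇): the Bézout identity exhibits 23 as an element of (437, 414), giving (23) ⊆ (437, 414). Containment (⊆): since 23 | 437 and 23 | 414 (437 = 23·19, 414 = 23·18), every Z-linear combination of 437 and 414 is divisible by 23, so (437, 414) ⊆ (23). Therefore (437, 414) = (23), d = 23.

Final answer: (437, 414) = (23); d = 23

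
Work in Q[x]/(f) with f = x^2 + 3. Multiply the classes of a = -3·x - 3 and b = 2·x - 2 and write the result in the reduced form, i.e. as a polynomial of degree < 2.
a · b ≡ 24 (mod f(x))

First multiply in Q[x] without reducing: a · b = 6 - 6·x^2. Now divide by f(x) = x^2 + 3, eliminating the leading term at each step:
  leading term -6·x^2: subtract (-6)·f(x) = -6·x^2 - 18, leaving 24
The degree is now < 2, so this is the remainder. Hence a · b ≡ 24 in Q[x]/(f).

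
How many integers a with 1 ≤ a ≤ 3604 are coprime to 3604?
The number of a ∈ {1, ..., 3604} with gcd(a, 3604) = 1 is by definition Euler's totient φ(3604). φ is multiplicative, with φ(p^e) = p^e − p^(e−1). Factorise 3604 = 2^2 · 17 · 53. Then
  φ(3604) = (2^2 − 2^1) · (17 − 1) · (53 − 1) = 2 · 16 · 52 = 1664.
So there are 1664 such integers.

Final answer: 1664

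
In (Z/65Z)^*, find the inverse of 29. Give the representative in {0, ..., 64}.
29^(−1) ≡ 9 (mod 65)

Apply the extended Euclidean algorithm to (65, 29), tracking rows (r, s, t) with s·65 + t·29 = r. Each division r_prev = q·r_cur + r_new produces the new row as (previous row) − q·(current row):
  row A: (65, 1, 0)   [1·65 + 0·29 = 65]
  row B: (29, 0, 1)   [0·65 + 1·29 = 29]
  65 = 2·29 + 7   → row C = row A − 2·row B = (7, 1, −2)   [check: 1·65 − 2·29 = 7]
  29 = 4·7 + 1   → row D = row B − 4·row C = (1, −4, 9)   [check: −4·65 + 9·29 = 1]
  7 = 7·1 + 0   → remainder 0, stop. gcd = 1 (last nonzero row D).
The gcd is 1, so 29 is invertible mod 65. The last nonzero row gives −4·65 + 9·29 = 1, so t = 9. So 29^(−1) ≡ 9 (mod 65). Verify: 29 · 9 = 261 ≡ 1 (mod 65). ✓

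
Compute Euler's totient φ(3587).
φ(3587) = 3360

φ is multiplicative, with φ(p^e) = p^e − p^(e−1). Factorise 3587 = 17 · 211. Then
  φ(3587) = (17 − 1) · (211 − 1) = 16 · 210 = 3360.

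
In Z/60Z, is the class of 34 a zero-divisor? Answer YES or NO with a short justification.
gcd(34, 60) = 2 > 1, so 34 is not a unit in Z/60Z. In Z/nZ every nonzero non-unit is a zero-divisor: explicitly, take b = 60/gcd = 30 ≠ 0 (mod 60); then 34·30 = 1020 = 17·60, i.e. 34·30 ≡ 0 (mod 60). So 34 is a zero-divisor.

Final answer: YES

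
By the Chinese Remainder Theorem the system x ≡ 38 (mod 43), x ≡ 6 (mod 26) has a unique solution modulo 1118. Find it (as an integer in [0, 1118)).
The moduli 43, 26 are pairwise coprime, so by the CRT there is a unique solution mod 43·26 = 1118.
Solve by successive substitution. Start with x ≡ 38 (mod 43).
  Combine with x ≡ 6 (mod 26): write x = 38 + 43·t and require 38 + 43·t ≡ 6 (mod 26), i.e. 43·t ≡ 6 − 38 ≡ 20 (mod 26). Since 43^(−1) ≡ 23 (mod 26) (43 ≡ 17 (mod 26)), t ≡ 23·20 ≡ 18 (mod 26). So x ≡ 38 + 43·18 = 812 (mod 1118).
Unique solution in [0, 1118): x = 812.

Final answer: x ≡ 812 (mod 1118); the representative in [0, 1118) is 812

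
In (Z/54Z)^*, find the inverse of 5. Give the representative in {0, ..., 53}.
Apply the extended Euclidean algorithm to (54, 5), tracking rows (r, s, t) with s·54 + t·5 = r. Each division r_prev = q·r_cur + r_new produces the new row as (previous row) − q·(current row):
  row A: (54, 1, 0)   [1·54 + 0·5 = 54]
  row B: (5, 0, 1)   [0·54 + 1·5 = 5]
  54 = 10·5 + 4   → row C = row A − 10·row B = (4, 1, −10)   [check: 1·54 − 10·5 = 4]
  5 = 1·4 + 1   → row D = row B − 1·row C = (1, −1, 11)   [check: −1·54 + 11·5 = 1]
  4 = 4·1 + 0   → remainder 0, stop. gcd = 1 (last nonzero row D).
The gcd is 1, so 5 is invertible mod 54. The last nonzero row gives −1·54 + 11·5 = 1, so t = 11. So 5^(−1) ≡ 11 (mod 54). Verify: 5 · 11 = 55 ≡ 1 (mod 54). ✓

Final answer: 5^(−1) ≡ 11 (mod 54)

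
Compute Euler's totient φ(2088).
φ is multiplicative, with φ(p^e) = p^e − p^(e−1). Factorise 2088 = 2^3 · 3^2 · 29. Then
  φ(2088) = (2^3 − 2^2) · (3^2 − 3^1) · (29 − 1) = 4 · 6 · 28 = 672.

Final answer: φ(2088) = 672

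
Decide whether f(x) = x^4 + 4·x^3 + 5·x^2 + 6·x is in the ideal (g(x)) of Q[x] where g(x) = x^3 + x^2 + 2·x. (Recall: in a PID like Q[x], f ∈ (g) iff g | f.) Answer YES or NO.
In Q[x] the ideal (g) consists of all multiples of g, so f ∈ (g) iff g | f, i.e. iff the remainder of f on division by g is 0. Divide f by g (g is monic, so eliminate the leading term of the running remainder at each step):
  leading term x^4: subtract (x)·g(x) = x^4 + x^3 + 2·x^2, leaving 3·x^3 + 3·x^2 + 6·x
  leading term 3·x^3: subtract (3)·g(x) = 3·x^3 + 3·x^2 + 6·x, leaving 0
The remainder is 0, so f(x) = g(x) · h(x) with h(x) = x + 3. Hence g | f, i.e. f ∈ (g).

Final answer: YES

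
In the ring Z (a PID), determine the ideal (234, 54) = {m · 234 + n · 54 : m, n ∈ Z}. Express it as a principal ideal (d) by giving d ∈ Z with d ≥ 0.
In the PID Z, (a, b) is generated by gcd(a, b). Compute gcd(234, 54) with the extended Euclidean algorithm, tracking rows (r, s, t) with s·234 + t·54 = r:
  row A: (234, 1, 0)   [1·234 + 0·54 = 234]
  row B: (54, 0, 1)   [0·234 + 1·54 = 54]
  234 = 4·54 + 18   → row C = row A − 4·row B = (18, 1, −4)   [check: 1·234 − 4·54 = 18]
  54 = 3·18 + 0   → remainder 0, stop. gcd = 18 (last nonzero row C).
So gcd(234, 54) = 18, with Bézout identity 1·234 − 4·54 = 18. Containment (⊇): the Bézout identity exhibits 18 as an element of (234, 54), giving (18) ⊆ (234, 54). Containment (⊆): since 18 | 234 and 18 | 54 (234 = 18·13, 54 = 18·3), every Z-linear combination of 234 and 54 is divisible by 18, so (234, 54) ⊆ (18). Therefore (234, 54) = (18), d = 18.

Final answer: (234, 54) = (18); d = 18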